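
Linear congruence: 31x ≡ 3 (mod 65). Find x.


GCD(31, 65) = 1, unique solution
a^(-1) mod 65 = 21
x = 21 * 3 mod 65 = 63

x ≡ 63 (mod 65)


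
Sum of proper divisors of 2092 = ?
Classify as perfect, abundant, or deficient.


Proper divisors: 1, 2, 4, 523, 1046
Sum = 1 + 2 + 4 + 523 + 1046 = 1576
1576 < 2092 → deficient

s(2092) = 1576 (deficient)


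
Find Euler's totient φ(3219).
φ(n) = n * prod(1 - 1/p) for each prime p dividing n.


3219 = 3 × 29 × 37
Prime factors: 3, 29, 37
φ(3219) = 3219 × (1-1/3) × (1-1/29) × (1-1/37)
= 3219 × 2/3 × 28/29 × 36/37 = 2016

φ(3219) = 2016


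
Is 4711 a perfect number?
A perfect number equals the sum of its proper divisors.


Proper divisors of 4711: 1, 7, 673
Sum = 1 + 7 + 673 = 681

No, 4711 is not perfect (681 ≠ 4711)


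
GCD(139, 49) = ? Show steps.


139 = 2 * 49 + 41
49 = 1 * 41 + 8
41 = 5 * 8 + 1
8 = 8 * 1 + 0
GCD = 1


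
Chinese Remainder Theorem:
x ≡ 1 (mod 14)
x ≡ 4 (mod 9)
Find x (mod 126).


M = 14*9 = 126
M1 = M/14 = 9, M2 = M/9 = 14
M1^(-1) mod 14 = 11, M2^(-1) mod 9 = 2
x = 1*9*11 + 4*14*2 = 211
211 mod 126 = 85
Check: 85 mod 14 = 1 ✓, 85 mod 9 = 4 ✓

x ≡ 85 (mod 126)


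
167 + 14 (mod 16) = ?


167 + 14 = 181
181 mod 16 = 5


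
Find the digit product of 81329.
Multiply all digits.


8 × 1 × 3 × 2 × 9 = 432


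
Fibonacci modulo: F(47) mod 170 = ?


F(k) mod 170 for k=1..47:
1, 1, 2, 3, 5, 8, 13, 21, 34, 55, 89, 144, 63, 37, 100, 137, 67, 34, 101, 135, 66, 31, 97, 128, 55, 13, 68, 81, 149, 60, 39, 99, 138, 67, 35, 102, 137, 69, 36, 105, 141, 76, 47, 123, 0, 123, 123
F(47) mod 170 = 123


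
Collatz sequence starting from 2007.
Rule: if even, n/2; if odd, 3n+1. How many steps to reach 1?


2007 → 6022 → 3011 → 9034 → 4517 → 13552 → 6776 → 3388 → 1694 → 847 → 2542 → 1271 → 3814 → 1907 → 5722 → 2861 → 8584 → 4292 → 2146 → 1073 → 3220 → 1610 → 805 → 2416 → 1208 → 604 → 302 → 151 → 454 → 227 → 682 → 341 → 1024 → 512 → 256 → 128 → 64 → 32 → 16 → 8 → 4 → 2 → 1
Total steps = 42

42 steps


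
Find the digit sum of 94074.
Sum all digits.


9 + 4 + 0 + 7 + 4 = 24


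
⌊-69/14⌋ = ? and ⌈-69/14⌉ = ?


-69/14 = -4.9286
floor = -5
ceil = -4

floor = -5, ceil = -4


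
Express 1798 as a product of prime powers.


1798 / 2 = 899
899 / 29 = 31
31 / 31 = 1
1798 = 2 × 29 × 31


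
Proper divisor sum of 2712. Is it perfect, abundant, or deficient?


Proper divisors: 1, 2, 3, 4, 6, 8, 12, 24, 113, 226, 339, 452, 678, 904, 1356
Sum = 1 + 2 + 3 + 4 + 6 + 8 + 12 + 24 + 113 + 226 + 339 + 452 + 678 + 904 + 1356 = 4128
4128 > 2712 → abundant

s(2712) = 4128 (abundant)


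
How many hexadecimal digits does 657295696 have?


657295696 in base 16 = 272D8950
Number of digits = 8

8 digits (base 16)


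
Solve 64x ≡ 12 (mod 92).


GCD(64, 92) = 4 divides 12
Divide: 16x ≡ 3 (mod 23)
x ≡ 16 (mod 23)


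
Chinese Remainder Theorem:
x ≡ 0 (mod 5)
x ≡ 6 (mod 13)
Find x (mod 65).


M = 5*13 = 65
M1 = M/5 = 13, M2 = M/13 = 5
M1^(-1) mod 5 = 2, M2^(-1) mod 13 = 8
x = 0*13*2 + 6*5*8 = 240
240 mod 65 = 45
Check: 45 mod 5 = 0 ✓, 45 mod 13 = 6 ✓

x ≡ 45 (mod 65)


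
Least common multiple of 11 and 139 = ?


GCD(11, 139) = 1
LCM = 11*139/1 = 1529/1 = 1529

LCM = 1529


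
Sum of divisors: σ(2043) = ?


Divisors of 2043: 1, 3, 9, 227, 681, 2043
Sum = 1 + 3 + 9 + 227 + 681 + 2043 = 2964

σ(2043) = 2964


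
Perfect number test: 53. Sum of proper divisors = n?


Proper divisors of 53: 1
Sum = 1 = 1

No, 53 is not perfect (1 ≠ 53)


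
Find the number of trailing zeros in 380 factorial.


floor(380/5) = 76
floor(380/25) = 15
floor(380/125) = 3
Total = 94

94 trailing zeros


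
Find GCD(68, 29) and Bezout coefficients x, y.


Tabular extended Euclidean (each row: r = 68*s + 29*t):
r=68, s=1, t=0
r=29, s=0, t=1
q=2: r=10, s=1, t=-2   [68*(1) + 29*(-2) = 10]
q=2: r=9, s=-2, t=5   [68*(-2) + 29*(5) = 9]
q=1: r=1, s=3, t=-7   [68*(3) + 29*(-7) = 1]
q=9: r=0, s=-29, t=68   [68*(-29) + 29*(68) = 0]
GCD = 1; from the row with r=1: x=3, y=-7
Check: 68*(3) + 29*(-7) = 204 - 203 = 1

GCD = 1, x = 3, y = -7


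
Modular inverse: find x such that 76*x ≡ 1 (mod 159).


Use the extended Euclidean algorithm on (159, 76); each row r = 159*s + 76*t:
r=159, s=1, t=0
r=76, s=0, t=1
q=2: r=7, s=1, t=-2   [159*(1) + 76*(-2) = 7]
q=10: r=6, s=-10, t=21   [159*(-10) + 76*(21) = 6]
q=1: r=1, s=11, t=-23   [159*(11) + 76*(-23) = 1]
q=6: r=0, s=-76, t=159   [159*(-76) + 76*(159) = 0]
GCD = 1 with t = -23, so 76*(-23) ≡ 1 (mod 159)
Inverse = -23 mod 159 = 136
Check: 76 * 136 = 10336 ≡ 1 (mod 159)

76^(-1) ≡ 136 (mod 159)


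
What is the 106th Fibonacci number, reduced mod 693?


F(k) mod 693 for k=1..106:
1, 1, 2, 3, 5, 8, 13, 21, 34, 55, 89, 144, 233, 377, 610, 294, 211, 505, 23, 528, 551, 386, 244, 630, 181, 118, 299, 417, 23, 440, 463, 210, 673, 190, 170, 360, 530, 197, 34, 231, 265, 496, 68, 564, 632, 503, 442, 252, 1, 253, 254, 507, 68, 575, 643, 525, 475, 307, 89, 396, 485, 188, 673, 168, 148, 316, 464, 87, 551, 638, 496, 441, 244, 685, 236, 228, 464, 692, 463, 462, 232, 1, 233, 234, 467, 8, 475, 483, 265, 55, 320, 375, 2, 377, 379, 63, 442, 505, 254, 66, 320, 386, 13, 399, 412, 118
F(106) mod 693 = 118


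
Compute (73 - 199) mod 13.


73 - 199 = -126
-126 mod 13 = 4


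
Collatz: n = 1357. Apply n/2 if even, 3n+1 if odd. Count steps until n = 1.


1357 → 4072 → 2036 → 1018 → 509 → 1528 → 764 → 382 → 191 → 574 → 287 → 862 → 431 → 1294 → 647 → 1942 → 971 → 2914 → 1457 → 4372 → 2186 → 1093 → 3280 → 1640 → 820 → 410 → 205 → 616 → 308 → 154 → 77 → 232 → 116 → 58 → 29 → 88 → 44 → 22 → 11 → 34 → 17 → 52 → 26 → 13 → 40 → 20 → 10 → 5 → 16 → 8 → 4 → 2 → 1
Total steps = 52

52 steps


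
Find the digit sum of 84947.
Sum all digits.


8 + 4 + 9 + 4 + 7 = 32


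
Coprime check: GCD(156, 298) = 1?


Euclidean algorithm:
298 = 1 * 156 + 142
156 = 1 * 142 + 14
142 = 10 * 14 + 2
14 = 7 * 2 + 0
GCD(156, 298) = 2

No, not coprime (GCD = 2)


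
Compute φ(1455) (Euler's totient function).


1455 = 3 × 5 × 97
Prime factors: 3, 5, 97
φ(1455) = 1455 × (1-1/3) × (1-1/5) × (1-1/97)
= 1455 × 2/3 × 4/5 × 96/97 = 768

φ(1455) = 768


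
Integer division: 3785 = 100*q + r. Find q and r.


3785 = 100 * 37 + 85
Check: 3700 + 85 = 3785

q = 37, r = 85


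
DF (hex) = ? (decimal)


DF (base 16) = 223 (decimal)
223 (decimal) = 223 (base 10)


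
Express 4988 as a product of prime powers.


4988 / 2 = 2494
2494 / 2 = 1247
1247 / 29 = 43
43 / 43 = 1
4988 = 2^2 × 29 × 43


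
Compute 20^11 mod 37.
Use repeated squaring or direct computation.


20^1 mod 37 = 20
20^2 mod 37 = 30
20^3 mod 37 = 8
20^4 mod 37 = 12
20^5 mod 37 = 18
20^6 mod 37 = 27
20^7 mod 37 = 22
20^8 mod 37 = 33
20^9 mod 37 = 31
20^10 mod 37 = 28
20^11 mod 37 = 5


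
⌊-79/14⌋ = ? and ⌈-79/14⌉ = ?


-79/14 = -5.6429
floor = -6
ceil = -5

floor = -6, ceil = -5


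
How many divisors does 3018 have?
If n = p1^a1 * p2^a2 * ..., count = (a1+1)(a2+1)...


3018 = 2^1 × 3^1 × 503^1
d(3018) = (1+1) × (1+1) × (1+1) = 8

8 divisors


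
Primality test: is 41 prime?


Check divisors up to sqrt(41) = 6.4031
No divisors found.
41 is prime.

Yes, 41 is prime


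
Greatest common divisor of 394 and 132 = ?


394 = 2 * 132 + 130
132 = 1 * 130 + 2
130 = 65 * 2 + 0
GCD = 2


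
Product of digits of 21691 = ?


2 × 1 × 6 × 9 × 1 = 108


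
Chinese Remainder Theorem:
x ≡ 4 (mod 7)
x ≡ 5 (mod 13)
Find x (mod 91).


M = 7*13 = 91
M1 = M/7 = 13, M2 = M/13 = 7
M1^(-1) mod 7 = 6, M2^(-1) mod 13 = 2
x = 4*13*6 + 5*7*2 = 382
382 mod 91 = 18
Check: 18 mod 7 = 4 ✓, 18 mod 13 = 5 ✓

x ≡ 18 (mod 91)


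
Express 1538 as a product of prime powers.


1538 / 2 = 769
769 / 769 = 1
1538 = 2 × 769


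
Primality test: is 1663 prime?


Check divisors up to sqrt(1663) = 40.7799
No divisors found.
1663 is prime.

Yes, 1663 is prime


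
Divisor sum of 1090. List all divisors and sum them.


Divisors of 1090: 1, 2, 5, 10, 109, 218, 545, 1090
Sum = 1 + 2 + 5 + 10 + 109 + 218 + 545 + 1090 = 1980

σ(1090) = 1980


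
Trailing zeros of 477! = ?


floor(477/5) = 95
floor(477/25) = 19
floor(477/125) = 3
Total = 117

117 trailing zeros


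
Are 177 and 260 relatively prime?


Euclidean algorithm:
260 = 1 * 177 + 83
177 = 2 * 83 + 11
83 = 7 * 11 + 6
11 = 1 * 6 + 5
6 = 1 * 5 + 1
5 = 5 * 1 + 0
GCD(177, 260) = 1

Yes, coprime (GCD = 1)


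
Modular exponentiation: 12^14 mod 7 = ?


12^1 mod 7 = 5
12^2 mod 7 = 4
12^3 mod 7 = 6
12^4 mod 7 = 2
12^5 mod 7 = 3
12^6 mod 7 = 1
12^7 mod 7 = 5
12^8 mod 7 = 4
12^9 mod 7 = 6
12^10 mod 7 = 2
12^11 mod 7 = 3
12^12 mod 7 = 1
12^13 mod 7 = 5
12^14 mod 7 = 4


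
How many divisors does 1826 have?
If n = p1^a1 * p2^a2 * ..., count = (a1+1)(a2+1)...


1826 = 2^1 × 11^1 × 83^1
d(1826) = (1+1) × (1+1) × (1+1) = 8

8 divisors


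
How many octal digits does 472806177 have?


472806177 in base 8 = 3413471441
Number of digits = 10

10 digits (base 8)


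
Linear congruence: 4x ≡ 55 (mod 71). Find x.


GCD(4, 71) = 1, unique solution
a^(-1) mod 71 = 18
x = 18 * 55 mod 71 = 67

x ≡ 67 (mod 71)


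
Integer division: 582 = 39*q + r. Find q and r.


582 = 39 * 14 + 36
Check: 546 + 36 = 582

q = 14, r = 36


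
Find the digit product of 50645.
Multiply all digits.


5 × 0 × 6 × 4 × 5 = 0


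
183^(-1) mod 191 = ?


Use the extended Euclidean algorithm on (191, 183); each row r = 191*s + 183*t:
r=191, s=1, t=0
r=183, s=0, t=1
q=1: r=8, s=1, t=-1   [191*(1) + 183*(-1) = 8]
q=22: r=7, s=-22, t=23   [191*(-22) + 183*(23) = 7]
q=1: r=1, s=23, t=-24   [191*(23) + 183*(-24) = 1]
q=7: r=0, s=-183, t=191   [191*(-183) + 183*(191) = 0]
GCD = 1 with t = -24, so 183*(-24) ≡ 1 (mod 191)
Inverse = -24 mod 191 = 167
Check: 183 * 167 = 30561 ≡ 1 (mod 191)

183^(-1) ≡ 167 (mod 191)


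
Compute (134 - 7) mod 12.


134 - 7 = 127
127 mod 12 = 7


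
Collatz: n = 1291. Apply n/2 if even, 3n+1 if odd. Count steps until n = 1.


1291 → 3874 → 1937 → 5812 → 2906 → 1453 → 4360 → 2180 → 1090 → 545 → 1636 → 818 → 409 → 1228 → 614 → 307 → 922 → 461 → 1384 → 692 → 346 → 173 → 520 → 260 → 130 → 65 → 196 → 98 → 49 → 148 → 74 → 37 → 112 → 56 → 28 → 14 → 7 → 22 → 11 → 34 → 17 → 52 → 26 → 13 → 40 → 20 → 10 → 5 → 16 → 8 → 4 → 2 → 1
Total steps = 52

52 steps


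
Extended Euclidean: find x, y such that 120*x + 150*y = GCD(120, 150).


Tabular extended Euclidean (each row: r = 120*s + 150*t):
r=120, s=1, t=0
r=150, s=0, t=1
q=0: r=120, s=1, t=0   [120*(1) + 150*(0) = 120]
q=1: r=30, s=-1, t=1   [120*(-1) + 150*(1) = 30]
q=4: r=0, s=5, t=-4   [120*(5) + 150*(-4) = 0]
GCD = 30; from the row with r=30: x=-1, y=1
Check: 120*(-1) + 150*(1) = -120 + 150 = 30

GCD = 30, x = -1, y = 1


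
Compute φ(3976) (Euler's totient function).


3976 = 2^3 × 7 × 71
Prime factors: 2, 7, 71
φ(3976) = 3976 × (1-1/2) × (1-1/7) × (1-1/71)
= 3976 × 1/2 × 6/7 × 70/71 = 1680

φ(3976) = 1680


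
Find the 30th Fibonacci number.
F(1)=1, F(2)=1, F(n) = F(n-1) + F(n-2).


Sequence: 1, 1, 2, 3, 5, 8, 13, 21, 34, 55, 89, 144, 233, 377, 610, 987, 1597, 2584, 4181, 6765, 10946, 17711, 28657, 46368, 75025, 121393, 196418, 317811, 514229, 832040
F(30) = 832040


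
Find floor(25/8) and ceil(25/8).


25/8 = 3.1250
floor = 3
ceil = 4

floor = 3, ceil = 4


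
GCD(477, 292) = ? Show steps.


477 = 1 * 292 + 185
292 = 1 * 185 + 107
185 = 1 * 107 + 78
107 = 1 * 78 + 29
78 = 2 * 29 + 20
29 = 1 * 20 + 9
20 = 2 * 9 + 2
9 = 4 * 2 + 1
2 = 2 * 1 + 0
GCD = 1


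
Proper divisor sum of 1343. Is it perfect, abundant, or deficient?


Proper divisors: 1, 17, 79
Sum = 1 + 17 + 79 = 97
97 < 1343 → deficient

s(1343) = 97 (deficient)


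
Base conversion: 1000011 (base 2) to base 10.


1000011 (base 2) = 67 (decimal)
67 (decimal) = 67 (base 10)


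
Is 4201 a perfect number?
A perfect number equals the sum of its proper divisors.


Proper divisors of 4201: 1
Sum = 1 = 1

No, 4201 is not perfect (1 ≠ 4201)


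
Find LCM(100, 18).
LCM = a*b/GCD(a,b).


GCD(100, 18) = 2
LCM = 100*18/2 = 1800/2 = 900

LCM = 900


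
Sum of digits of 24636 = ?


2 + 4 + 6 + 3 + 6 = 21


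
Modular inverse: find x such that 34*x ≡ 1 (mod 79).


Use the extended Euclidean algorithm on (79, 34); each row r = 79*s + 34*t:
r=79, s=1, t=0
r=34, s=0, t=1
q=2: r=11, s=1, t=-2   [79*(1) + 34*(-2) = 11]
q=3: r=1, s=-3, t=7   [79*(-3) + 34*(7) = 1]
q=11: r=0, s=34, t=-79   [79*(34) + 34*(-79) = 0]
GCD = 1 with t = 7, so 34*(7) ≡ 1 (mod 79)
Inverse = 7 mod 79 = 7
Check: 34 * 7 = 238 ≡ 1 (mod 79)

34^(-1) ≡ 7 (mod 79)


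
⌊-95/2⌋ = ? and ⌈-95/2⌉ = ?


-95/2 = -47.5000
floor = -48
ceil = -47

floor = -48, ceil = -47


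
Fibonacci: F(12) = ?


Sequence: 1, 1, 2, 3, 5, 8, 13, 21, 34, 55, 89, 144
F(12) = 144


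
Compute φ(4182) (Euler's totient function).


4182 = 2 × 3 × 17 × 41
Prime factors: 2, 3, 17, 41
φ(4182) = 4182 × (1-1/2) × (1-1/3) × (1-1/17) × (1-1/41)
= 4182 × 1/2 × 2/3 × 16/17 × 40/41 = 1280

φ(4182) = 1280


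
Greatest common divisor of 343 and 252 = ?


343 = 1 * 252 + 91
252 = 2 * 91 + 70
91 = 1 * 70 + 21
70 = 3 * 21 + 7
21 = 3 * 7 + 0
GCD = 7


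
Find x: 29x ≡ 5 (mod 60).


GCD(29, 60) = 1, unique solution
a^(-1) mod 60 = 29
x = 29 * 5 mod 60 = 25

x ≡ 25 (mod 60)


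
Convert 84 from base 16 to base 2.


84 (base 16) = 132 (decimal)
132 (decimal) = 10000100 (base 2)


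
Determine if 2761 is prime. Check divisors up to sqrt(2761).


2761 / 11 = 251 (exact division)
2761 is NOT prime.

No, 2761 is not prime


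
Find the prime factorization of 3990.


3990 / 2 = 1995
1995 / 3 = 665
665 / 5 = 133
133 / 7 = 19
19 / 19 = 1
3990 = 2 × 3 × 5 × 7 × 19


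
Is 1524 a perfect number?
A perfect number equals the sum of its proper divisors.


Proper divisors of 1524: 1, 2, 3, 4, 6, 12, 127, 254, 381, 508, 762
Sum = 1 + 2 + 3 + 4 + 6 + 12 + 127 + 254 + 381 + 508 + 762 = 2060

No, 1524 is not perfect (2060 ≠ 1524)


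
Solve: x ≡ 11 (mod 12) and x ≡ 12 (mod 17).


M = 12*17 = 204
M1 = M/12 = 17, M2 = M/17 = 12
M1^(-1) mod 12 = 5, M2^(-1) mod 17 = 10
x = 11*17*5 + 12*12*10 = 2375
2375 mod 204 = 131
Check: 131 mod 12 = 11 ✓, 131 mod 17 = 12 ✓

x ≡ 131 (mod 204)


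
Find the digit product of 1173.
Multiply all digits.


1 × 1 × 7 × 3 = 21


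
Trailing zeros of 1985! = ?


floor(1985/5) = 397
floor(1985/25) = 79
floor(1985/125) = 15
floor(1985/625) = 3
Total = 494

494 trailing zeros


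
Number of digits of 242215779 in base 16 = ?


242215779 in base 16 = E6FEB63
Number of digits = 7

7 digits (base 16)


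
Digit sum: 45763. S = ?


4 + 5 + 7 + 6 + 3 = 25


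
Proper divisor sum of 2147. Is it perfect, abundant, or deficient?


Proper divisors: 1, 19, 113
Sum = 1 + 19 + 113 = 133
133 < 2147 → deficient

s(2147) = 133 (deficient)


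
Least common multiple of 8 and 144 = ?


GCD(8, 144) = 8
LCM = 8*144/8 = 1152/8 = 144

LCM = 144


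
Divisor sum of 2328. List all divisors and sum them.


Divisors of 2328: 1, 2, 3, 4, 6, 8, 12, 24, 97, 194, 291, 388, 582, 776, 1164, 2328
Sum = 1 + 2 + 3 + 4 + 6 + 8 + 12 + 24 + 97 + 194 + 291 + 388 + 582 + 776 + 1164 + 2328 = 5880

σ(2328) = 5880


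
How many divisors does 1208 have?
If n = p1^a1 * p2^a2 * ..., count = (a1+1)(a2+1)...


1208 = 2^3 × 151^1
d(1208) = (3+1) × (1+1) = 8

8 divisors


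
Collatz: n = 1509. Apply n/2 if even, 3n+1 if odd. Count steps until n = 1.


1509 → 4528 → 2264 → 1132 → 566 → 283 → 850 → 425 → 1276 → 638 → 319 → 958 → 479 → 1438 → 719 → 2158 → 1079 → 3238 → 1619 → 4858 → 2429 → 7288 → 3644 → 1822 → 911 → 2734 → 1367 → 4102 → 2051 → 6154 → 3077 → 9232 → 4616 → 2308 → 1154 → 577 → 1732 → 866 → 433 → 1300 → 650 → 325 → 976 → 488 → 244 → 122 → 61 → 184 → 92 → 46 → 23 → 70 → 35 → 106 → 53 → 160 → 80 → 40 → 20 → 10 → 5 → 16 → 8 → 4 → 2 → 1
Total steps = 65

65 steps


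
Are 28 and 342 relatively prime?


Euclidean algorithm:
342 = 12 * 28 + 6
28 = 4 * 6 + 4
6 = 1 * 4 + 2
4 = 2 * 2 + 0
GCD(28, 342) = 2

No, not coprime (GCD = 2)


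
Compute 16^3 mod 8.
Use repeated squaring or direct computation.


16^1 mod 8 = 0
16^2 mod 8 = 0
16^3 mod 8 = 0


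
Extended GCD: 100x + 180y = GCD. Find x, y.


Tabular extended Euclidean (each row: r = 100*s + 180*t):
r=100, s=1, t=0
r=180, s=0, t=1
q=0: r=100, s=1, t=0   [100*(1) + 180*(0) = 100]
q=1: r=80, s=-1, t=1   [100*(-1) + 180*(1) = 80]
q=1: r=20, s=2, t=-1   [100*(2) + 180*(-1) = 20]
q=4: r=0, s=-9, t=5   [100*(-9) + 180*(5) = 0]
GCD = 20; from the row with r=20: x=2, y=-1
Check: 100*(2) + 180*(-1) = 200 - 180 = 20

GCD = 20, x = 2, y = -1


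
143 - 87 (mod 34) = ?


143 - 87 = 56
56 mod 34 = 22


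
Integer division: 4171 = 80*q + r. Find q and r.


4171 = 80 * 52 + 11
Check: 4160 + 11 = 4171

q = 52, r = 11


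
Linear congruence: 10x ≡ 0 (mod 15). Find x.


GCD(10, 15) = 5 divides 0
Divide: 2x ≡ 0 (mod 3)
x ≡ 0 (mod 3)


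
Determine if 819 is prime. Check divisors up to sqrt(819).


819 / 3 = 273 (exact division)
819 is NOT prime.

No, 819 is not prime


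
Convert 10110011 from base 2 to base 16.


10110011 (base 2) = 179 (decimal)
179 (decimal) = B3 (base 16)


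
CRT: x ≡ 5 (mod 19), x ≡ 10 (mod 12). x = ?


M = 19*12 = 228
M1 = M/19 = 12, M2 = M/12 = 19
M1^(-1) mod 19 = 8, M2^(-1) mod 12 = 7
x = 5*12*8 + 10*19*7 = 1810
1810 mod 228 = 214
Check: 214 mod 19 = 5 ✓, 214 mod 12 = 10 ✓

x ≡ 214 (mod 228)


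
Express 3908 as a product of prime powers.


3908 / 2 = 1954
1954 / 2 = 977
977 / 977 = 1
3908 = 2^2 × 977


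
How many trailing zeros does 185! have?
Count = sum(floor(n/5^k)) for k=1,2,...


floor(185/5) = 37
floor(185/25) = 7
floor(185/125) = 1
Total = 45

45 trailing zeros


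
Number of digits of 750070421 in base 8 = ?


750070421 in base 8 = 5455225225
Number of digits = 10

10 digits (base 8)


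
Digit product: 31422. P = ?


3 × 1 × 4 × 2 × 2 = 48


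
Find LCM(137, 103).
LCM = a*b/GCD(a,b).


GCD(137, 103) = 1
LCM = 137*103/1 = 14111/1 = 14111

LCM = 14111


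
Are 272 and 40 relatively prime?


Euclidean algorithm:
272 = 6 * 40 + 32
40 = 1 * 32 + 8
32 = 4 * 8 + 0
GCD(272, 40) = 8

No, not coprime (GCD = 8)


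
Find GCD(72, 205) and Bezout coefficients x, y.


Tabular extended Euclidean (each row: r = 72*s + 205*t):
r=72, s=1, t=0
r=205, s=0, t=1
q=0: r=72, s=1, t=0   [72*(1) + 205*(0) = 72]
q=2: r=61, s=-2, t=1   [72*(-2) + 205*(1) = 61]
q=1: r=11, s=3, t=-1   [72*(3) + 205*(-1) = 11]
q=5: r=6, s=-17, t=6   [72*(-17) + 205*(6) = 6]
q=1: r=5, s=20, t=-7   [72*(20) + 205*(-7) = 5]
q=1: r=1, s=-37, t=13   [72*(-37) + 205*(13) = 1]
q=5: r=0, s=205, t=-72   [72*(205) + 205*(-72) = 0]
GCD = 1; from the row with r=1: x=-37, y=13
Check: 72*(-37) + 205*(13) = -2664 + 2665 = 1

GCD = 1, x = -37, y = 13


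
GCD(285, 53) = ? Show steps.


285 = 5 * 53 + 20
53 = 2 * 20 + 13
20 = 1 * 13 + 7
13 = 1 * 7 + 6
7 = 1 * 6 + 1
6 = 6 * 1 + 0
GCD = 1


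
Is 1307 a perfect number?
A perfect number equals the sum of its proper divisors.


Proper divisors of 1307: 1
Sum = 1 = 1

No, 1307 is not perfect (1 ≠ 1307)


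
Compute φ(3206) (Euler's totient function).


3206 = 2 × 7 × 229
Prime factors: 2, 7, 229
φ(3206) = 3206 × (1-1/2) × (1-1/7) × (1-1/229)
= 3206 × 1/2 × 6/7 × 228/229 = 1368

φ(3206) = 1368


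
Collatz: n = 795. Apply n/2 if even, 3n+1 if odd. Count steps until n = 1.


795 → 2386 → 1193 → 3580 → 1790 → 895 → 2686 → 1343 → 4030 → 2015 → 6046 → 3023 → 9070 → 4535 → 13606 → 6803 → 20410 → 10205 → 30616 → 15308 → 7654 → 3827 → 11482 → 5741 → 17224 → 8612 → 4306 → 2153 → 6460 → 3230 → 1615 → 4846 → 2423 → 7270 → 3635 → 10906 → 5453 → 16360 → 8180 → 4090 → 2045 → 6136 → 3068 → 1534 → 767 → 2302 → 1151 → 3454 → 1727 → 5182 → 2591 → 7774 → 3887 → 11662 → 5831 → 17494 → 8747 → 26242 → 13121 → 39364 → 19682 → 9841 → 29524 → 14762 → 7381 → 22144 → 11072 → 5536 → 2768 → 1384 → 692 → 346 → 173 → 520 → 260 → 130 → 65 → 196 → 98 → 49 → 148 → 74 → 37 → 112 → 56 → 28 → 14 → 7 → 22 → 11 → 34 → 17 → 52 → 26 → 13 → 40 → 20 → 10 → 5 → 16 → 8 → 4 → 2 → 1
Total steps = 103

103 steps


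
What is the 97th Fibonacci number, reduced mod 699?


F(k) mod 699 for k=1..97:
1, 1, 2, 3, 5, 8, 13, 21, 34, 55, 89, 144, 233, 377, 610, 288, 199, 487, 686, 474, 461, 236, 697, 234, 232, 466, 698, 465, 464, 230, 694, 225, 220, 445, 665, 411, 377, 89, 466, 555, 322, 178, 500, 678, 479, 458, 238, 696, 235, 232, 467, 0, 467, 467, 235, 3, 238, 241, 479, 21, 500, 521, 322, 144, 466, 610, 377, 288, 665, 254, 220, 474, 694, 469, 464, 234, 698, 233, 232, 465, 697, 463, 461, 225, 686, 212, 199, 411, 610, 322, 233, 555, 89, 644, 34, 678, 13
F(97) mod 699 = 13


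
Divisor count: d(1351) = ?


1351 = 7^1 × 193^1
d(1351) = (1+1) × (1+1) = 4

4 divisors


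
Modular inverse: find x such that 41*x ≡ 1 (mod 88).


Use the extended Euclidean algorithm on (88, 41); each row r = 88*s + 41*t:
r=88, s=1, t=0
r=41, s=0, t=1
q=2: r=6, s=1, t=-2   [88*(1) + 41*(-2) = 6]
q=6: r=5, s=-6, t=13   [88*(-6) + 41*(13) = 5]
q=1: r=1, s=7, t=-15   [88*(7) + 41*(-15) = 1]
q=5: r=0, s=-41, t=88   [88*(-41) + 41*(88) = 0]
GCD = 1 with t = -15, so 41*(-15) ≡ 1 (mod 88)
Inverse = -15 mod 88 = 73
Check: 41 * 73 = 2993 ≡ 1 (mod 88)

41^(-1) ≡ 73 (mod 88)


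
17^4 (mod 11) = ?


17^1 mod 11 = 6
17^2 mod 11 = 3
17^3 mod 11 = 7
17^4 mod 11 = 9


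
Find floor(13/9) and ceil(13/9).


13/9 = 1.4444
floor = 1
ceil = 2

floor = 1, ceil = 2


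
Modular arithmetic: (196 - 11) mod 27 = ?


196 - 11 = 185
185 mod 27 = 23


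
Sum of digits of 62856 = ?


6 + 2 + 8 + 5 + 6 = 27


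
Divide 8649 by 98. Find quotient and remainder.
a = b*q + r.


8649 = 98 * 88 + 25
Check: 8624 + 25 = 8649

q = 88, r = 25


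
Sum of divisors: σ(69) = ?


Divisors of 69: 1, 3, 23, 69
Sum = 1 + 3 + 23 + 69 = 96

σ(69) = 96


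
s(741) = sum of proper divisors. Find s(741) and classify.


Proper divisors: 1, 3, 13, 19, 39, 57, 247
Sum = 1 + 3 + 13 + 19 + 39 + 57 + 247 = 379
379 < 741 → deficient

s(741) = 379 (deficient)


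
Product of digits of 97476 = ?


9 × 7 × 4 × 7 × 6 = 10584


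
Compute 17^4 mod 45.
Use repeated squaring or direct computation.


17^1 mod 45 = 17
17^2 mod 45 = 19
17^3 mod 45 = 8
17^4 mod 45 = 1


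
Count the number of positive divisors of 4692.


4692 = 2^2 × 3^1 × 17^1 × 23^1
d(4692) = (2+1) × (1+1) × (1+1) × (1+1) = 24

24 divisors


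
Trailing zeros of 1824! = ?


floor(1824/5) = 364
floor(1824/25) = 72
floor(1824/125) = 14
floor(1824/625) = 2
Total = 452

452 trailing zeros


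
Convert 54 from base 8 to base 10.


54 (base 8) = 44 (decimal)
44 (decimal) = 44 (base 10)


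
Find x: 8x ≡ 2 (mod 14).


GCD(8, 14) = 2 divides 2
Divide: 4x ≡ 1 (mod 7)
x ≡ 2 (mod 7)


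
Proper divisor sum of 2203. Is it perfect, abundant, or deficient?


Proper divisors: 1
Sum = 1 = 1
1 < 2203 → deficient

s(2203) = 1 (deficient)


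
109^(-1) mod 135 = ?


Use the extended Euclidean algorithm on (135, 109); each row r = 135*s + 109*t:
r=135, s=1, t=0
r=109, s=0, t=1
q=1: r=26, s=1, t=-1   [135*(1) + 109*(-1) = 26]
q=4: r=5, s=-4, t=5   [135*(-4) + 109*(5) = 5]
q=5: r=1, s=21, t=-26   [135*(21) + 109*(-26) = 1]
q=5: r=0, s=-109, t=135   [135*(-109) + 109*(135) = 0]
GCD = 1 with t = -26, so 109*(-26) ≡ 1 (mod 135)
Inverse = -26 mod 135 = 109
Check: 109 * 109 = 11881 ≡ 1 (mod 135)

109^(-1) ≡ 109 (mod 135)


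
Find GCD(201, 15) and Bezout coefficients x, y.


Tabular extended Euclidean (each row: r = 201*s + 15*t):
r=201, s=1, t=0
r=15, s=0, t=1
q=13: r=6, s=1, t=-13   [201*(1) + 15*(-13) = 6]
q=2: r=3, s=-2, t=27   [201*(-2) + 15*(27) = 3]
q=2: r=0, s=5, t=-67   [201*(5) + 15*(-67) = 0]
GCD = 3; from the row with r=3: x=-2, y=27
Check: 201*(-2) + 15*(27) = -402 + 405 = 3

GCD = 3, x = -2, y = 27


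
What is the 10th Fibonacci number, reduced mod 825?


F(k) mod 825 for k=1..10:
1, 1, 2, 3, 5, 8, 13, 21, 34, 55
F(10) mod 825 = 55


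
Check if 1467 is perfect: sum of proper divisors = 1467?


Proper divisors of 1467: 1, 3, 9, 163, 489
Sum = 1 + 3 + 9 + 163 + 489 = 665

No, 1467 is not perfect (665 ≠ 1467)


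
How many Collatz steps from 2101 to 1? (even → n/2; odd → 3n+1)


2101 → 6304 → 3152 → 1576 → 788 → 394 → 197 → 592 → 296 → 148 → 74 → 37 → 112 → 56 → 28 → 14 → 7 → 22 → 11 → 34 → 17 → 52 → 26 → 13 → 40 → 20 → 10 → 5 → 16 → 8 → 4 → 2 → 1
Total steps = 32

32 steps


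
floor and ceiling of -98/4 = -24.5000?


-98/4 = -24.5000
floor = -25
ceil = -24

floor = -25, ceil = -24


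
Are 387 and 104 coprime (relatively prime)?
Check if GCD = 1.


Euclidean algorithm:
387 = 3 * 104 + 75
104 = 1 * 75 + 29
75 = 2 * 29 + 17
29 = 1 * 17 + 12
17 = 1 * 12 + 5
12 = 2 * 5 + 2
5 = 2 * 2 + 1
2 = 2 * 1 + 0
GCD(387, 104) = 1

Yes, coprime (GCD = 1)


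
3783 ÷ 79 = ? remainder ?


3783 = 79 * 47 + 70
Check: 3713 + 70 = 3783

q = 47, r = 70


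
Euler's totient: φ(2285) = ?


2285 = 5 × 457
Prime factors: 5, 457
φ(2285) = 2285 × (1-1/5) × (1-1/457)
= 2285 × 4/5 × 456/457 = 1824

φ(2285) = 1824


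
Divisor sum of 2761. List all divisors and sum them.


Divisors of 2761: 1, 11, 251, 2761
Sum = 1 + 11 + 251 + 2761 = 3024

σ(2761) = 3024


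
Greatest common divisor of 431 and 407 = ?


431 = 1 * 407 + 24
407 = 16 * 24 + 23
24 = 1 * 23 + 1
23 = 23 * 1 + 0
GCD = 1


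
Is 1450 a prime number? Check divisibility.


1450 / 2 = 725 (exact division)
1450 is NOT prime.

No, 1450 is not prime


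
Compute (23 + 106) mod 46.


23 + 106 = 129
129 mod 46 = 37


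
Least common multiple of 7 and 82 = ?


GCD(7, 82) = 1
LCM = 7*82/1 = 574/1 = 574

LCM = 574


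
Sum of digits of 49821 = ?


4 + 9 + 8 + 2 + 1 = 24


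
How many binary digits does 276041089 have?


276041089 in base 2 = 10000011101000000110110000001
Number of digits = 29

29 digits (base 2)


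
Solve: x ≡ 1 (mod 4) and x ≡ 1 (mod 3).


M = 4*3 = 12
M1 = M/4 = 3, M2 = M/3 = 4
M1^(-1) mod 4 = 3, M2^(-1) mod 3 = 1
x = 1*3*3 + 1*4*1 = 13
13 mod 12 = 1
Check: 1 mod 4 = 1 ✓, 1 mod 3 = 1 ✓

x ≡ 1 (mod 12)


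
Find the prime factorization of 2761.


2761 / 11 = 251
251 / 251 = 1
2761 = 11 × 251


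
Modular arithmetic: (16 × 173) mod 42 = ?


16 × 173 = 2768
2768 mod 42 = 38


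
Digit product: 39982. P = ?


3 × 9 × 9 × 8 × 2 = 3888


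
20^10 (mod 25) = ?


20^1 mod 25 = 20
20^2 mod 25 = 0
20^3 mod 25 = 0
20^4 mod 25 = 0
20^5 mod 25 = 0
20^6 mod 25 = 0
20^7 mod 25 = 0
20^8 mod 25 = 0
20^9 mod 25 = 0
20^10 mod 25 = 0


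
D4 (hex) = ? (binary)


D4 (base 16) = 212 (decimal)
212 (decimal) = 11010100 (base 2)


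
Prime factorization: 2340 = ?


2340 / 2 = 1170
1170 / 2 = 585
585 / 3 = 195
195 / 3 = 65
65 / 5 = 13
13 / 13 = 1
2340 = 2^2 × 3^2 × 5 × 13


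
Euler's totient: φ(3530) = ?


3530 = 2 × 5 × 353
Prime factors: 2, 5, 353
φ(3530) = 3530 × (1-1/2) × (1-1/5) × (1-1/353)
= 3530 × 1/2 × 4/5 × 352/353 = 1408

φ(3530) = 1408


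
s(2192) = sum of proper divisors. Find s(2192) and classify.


Proper divisors: 1, 2, 4, 8, 16, 137, 274, 548, 1096
Sum = 1 + 2 + 4 + 8 + 16 + 137 + 274 + 548 + 1096 = 2086
2086 < 2192 → deficient

s(2192) = 2086 (deficient)


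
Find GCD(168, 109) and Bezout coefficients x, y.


Tabular extended Euclidean (each row: r = 168*s + 109*t):
r=168, s=1, t=0
r=109, s=0, t=1
q=1: r=59, s=1, t=-1   [168*(1) + 109*(-1) = 59]
q=1: r=50, s=-1, t=2   [168*(-1) + 109*(2) = 50]
q=1: r=9, s=2, t=-3   [168*(2) + 109*(-3) = 9]
q=5: r=5, s=-11, t=17   [168*(-11) + 109*(17) = 5]
q=1: r=4, s=13, t=-20   [168*(13) + 109*(-20) = 4]
q=1: r=1, s=-24, t=37   [168*(-24) + 109*(37) = 1]
q=4: r=0, s=109, t=-168   [168*(109) + 109*(-168) = 0]
GCD = 1; from the row with r=1: x=-24, y=37
Check: 168*(-24) + 109*(37) = -4032 + 4033 = 1

GCD = 1, x = -24, y = 37


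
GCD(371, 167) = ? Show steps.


371 = 2 * 167 + 37
167 = 4 * 37 + 19
37 = 1 * 19 + 18
19 = 1 * 18 + 1
18 = 18 * 1 + 0
GCD = 1


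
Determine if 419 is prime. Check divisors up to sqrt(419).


Check divisors up to sqrt(419) = 20.4695
No divisors found.
419 is prime.

Yes, 419 is prime


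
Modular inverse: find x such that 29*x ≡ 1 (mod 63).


Use the extended Euclidean algorithm on (63, 29); each row r = 63*s + 29*t:
r=63, s=1, t=0
r=29, s=0, t=1
q=2: r=5, s=1, t=-2   [63*(1) + 29*(-2) = 5]
q=5: r=4, s=-5, t=11   [63*(-5) + 29*(11) = 4]
q=1: r=1, s=6, t=-13   [63*(6) + 29*(-13) = 1]
q=4: r=0, s=-29, t=63   [63*(-29) + 29*(63) = 0]
GCD = 1 with t = -13, so 29*(-13) ≡ 1 (mod 63)
Inverse = -13 mod 63 = 50
Check: 29 * 50 = 1450 ≡ 1 (mod 63)

29^(-1) ≡ 50 (mod 63)


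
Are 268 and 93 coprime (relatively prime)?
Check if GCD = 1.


Euclidean algorithm:
268 = 2 * 93 + 82
93 = 1 * 82 + 11
82 = 7 * 11 + 5
11 = 2 * 5 + 1
5 = 5 * 1 + 0
GCD(268, 93) = 1

Yes, coprime (GCD = 1)


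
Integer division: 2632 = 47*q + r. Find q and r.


2632 = 47 * 56 + 0
Check: 2632 + 0 = 2632

q = 56, r = 0


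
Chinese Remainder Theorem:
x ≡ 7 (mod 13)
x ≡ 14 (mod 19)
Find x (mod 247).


M = 13*19 = 247
M1 = M/13 = 19, M2 = M/19 = 13
M1^(-1) mod 13 = 11, M2^(-1) mod 19 = 3
x = 7*19*11 + 14*13*3 = 2009
2009 mod 247 = 33
Check: 33 mod 13 = 7 ✓, 33 mod 19 = 14 ✓

x ≡ 33 (mod 247)


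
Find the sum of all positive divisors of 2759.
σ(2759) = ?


Divisors of 2759: 1, 31, 89, 2759
Sum = 1 + 31 + 89 + 2759 = 2880

σ(2759) = 2880


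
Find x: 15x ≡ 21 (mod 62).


GCD(15, 62) = 1, unique solution
a^(-1) mod 62 = 29
x = 29 * 21 mod 62 = 51

x ≡ 51 (mod 62)


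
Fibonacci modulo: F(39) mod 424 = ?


F(k) mod 424 for k=1..39:
1, 1, 2, 3, 5, 8, 13, 21, 34, 55, 89, 144, 233, 377, 186, 139, 325, 40, 365, 405, 346, 327, 249, 152, 401, 129, 106, 235, 341, 152, 69, 221, 290, 87, 377, 40, 417, 33, 26
F(39) mod 424 = 26


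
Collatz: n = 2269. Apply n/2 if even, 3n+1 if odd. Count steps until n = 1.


2269 → 6808 → 3404 → 1702 → 851 → 2554 → 1277 → 3832 → 1916 → 958 → 479 → 1438 → 719 → 2158 → 1079 → 3238 → 1619 → 4858 → 2429 → 7288 → 3644 → 1822 → 911 → 2734 → 1367 → 4102 → 2051 → 6154 → 3077 → 9232 → 4616 → 2308 → 1154 → 577 → 1732 → 866 → 433 → 1300 → 650 → 325 → 976 → 488 → 244 → 122 → 61 → 184 → 92 → 46 → 23 → 70 → 35 → 106 → 53 → 160 → 80 → 40 → 20 → 10 → 5 → 16 → 8 → 4 → 2 → 1
Total steps = 63

63 steps


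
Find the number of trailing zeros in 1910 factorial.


floor(1910/5) = 382
floor(1910/25) = 76
floor(1910/125) = 15
floor(1910/625) = 3
Total = 476

476 trailing zeros


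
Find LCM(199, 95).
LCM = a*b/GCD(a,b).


GCD(199, 95) = 1
LCM = 199*95/1 = 18905/1 = 18905

LCM = 18905


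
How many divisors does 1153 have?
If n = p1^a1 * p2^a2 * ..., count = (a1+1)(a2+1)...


1153 = 1153^1
d(1153) = (1+1) = 2

2 divisors


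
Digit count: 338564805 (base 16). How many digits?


338564805 in base 16 = 142E16C5
Number of digits = 8

8 digits (base 16)


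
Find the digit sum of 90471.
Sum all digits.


9 + 0 + 4 + 7 + 1 = 21


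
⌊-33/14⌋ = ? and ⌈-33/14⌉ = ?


-33/14 = -2.3571
floor = -3
ceil = -2

floor = -3, ceil = -2


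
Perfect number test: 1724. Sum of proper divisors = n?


Proper divisors of 1724: 1, 2, 4, 431, 862
Sum = 1 + 2 + 4 + 431 + 862 = 1300

No, 1724 is not perfect (1300 ≠ 1724)


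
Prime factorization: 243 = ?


243 / 3 = 81
81 / 3 = 27
27 / 3 = 9
9 / 3 = 3
3 / 3 = 1
243 = 3^5


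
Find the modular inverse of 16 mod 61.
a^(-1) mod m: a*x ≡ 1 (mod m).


Use the extended Euclidean algorithm on (61, 16); each row r = 61*s + 16*t:
r=61, s=1, t=0
r=16, s=0, t=1
q=3: r=13, s=1, t=-3   [61*(1) + 16*(-3) = 13]
q=1: r=3, s=-1, t=4   [61*(-1) + 16*(4) = 3]
q=4: r=1, s=5, t=-19   [61*(5) + 16*(-19) = 1]
q=3: r=0, s=-16, t=61   [61*(-16) + 16*(61) = 0]
GCD = 1 with t = -19, so 16*(-19) ≡ 1 (mod 61)
Inverse = -19 mod 61 = 42
Check: 16 * 42 = 672 ≡ 1 (mod 61)

16^(-1) ≡ 42 (mod 61)


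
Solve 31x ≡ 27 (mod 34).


GCD(31, 34) = 1, unique solution
a^(-1) mod 34 = 11
x = 11 * 27 mod 34 = 25

x ≡ 25 (mod 34)


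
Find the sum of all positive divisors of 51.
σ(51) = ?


Divisors of 51: 1, 3, 17, 51
Sum = 1 + 3 + 17 + 51 = 72

σ(51) = 72


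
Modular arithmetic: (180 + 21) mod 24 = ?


180 + 21 = 201
201 mod 24 = 9


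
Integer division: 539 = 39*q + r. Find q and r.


539 = 39 * 13 + 32
Check: 507 + 32 = 539

q = 13, r = 32


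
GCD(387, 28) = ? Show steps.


387 = 13 * 28 + 23
28 = 1 * 23 + 5
23 = 4 * 5 + 3
5 = 1 * 3 + 2
3 = 1 * 2 + 1
2 = 2 * 1 + 0
GCD = 1


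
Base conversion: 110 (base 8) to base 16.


110 (base 8) = 72 (decimal)
72 (decimal) = 48 (base 16)


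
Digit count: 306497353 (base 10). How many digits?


306497353 has 9 digits in base 10
floor(log10(306497353)) + 1 = floor(8.4864) + 1 = 9

9 digits (base 10)


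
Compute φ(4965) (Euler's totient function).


4965 = 3 × 5 × 331
Prime factors: 3, 5, 331
φ(4965) = 4965 × (1-1/3) × (1-1/5) × (1-1/331)
= 4965 × 2/3 × 4/5 × 330/331 = 2640

φ(4965) = 2640


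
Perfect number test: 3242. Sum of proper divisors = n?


Proper divisors of 3242: 1, 2, 1621
Sum = 1 + 2 + 1621 = 1624

No, 3242 is not perfect (1624 ≠ 3242)


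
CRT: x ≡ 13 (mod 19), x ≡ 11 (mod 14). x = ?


M = 19*14 = 266
M1 = M/19 = 14, M2 = M/14 = 19
M1^(-1) mod 19 = 15, M2^(-1) mod 14 = 3
x = 13*14*15 + 11*19*3 = 3357
3357 mod 266 = 165
Check: 165 mod 19 = 13 ✓, 165 mod 14 = 11 ✓

x ≡ 165 (mod 266)


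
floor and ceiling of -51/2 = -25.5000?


-51/2 = -25.5000
floor = -26
ceil = -25

floor = -26, ceil = -25


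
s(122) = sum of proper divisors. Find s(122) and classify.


Proper divisors: 1, 2, 61
Sum = 1 + 2 + 61 = 64
64 < 122 → deficient

s(122) = 64 (deficient)


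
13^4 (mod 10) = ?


13^1 mod 10 = 3
13^2 mod 10 = 9
13^3 mod 10 = 7
13^4 mod 10 = 1


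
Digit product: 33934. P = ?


3 × 3 × 9 × 3 × 4 = 972


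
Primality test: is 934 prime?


934 / 2 = 467 (exact division)
934 is NOT prime.

No, 934 is not prime


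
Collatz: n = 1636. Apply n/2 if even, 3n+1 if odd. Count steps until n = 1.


1636 → 818 → 409 → 1228 → 614 → 307 → 922 → 461 → 1384 → 692 → 346 → 173 → 520 → 260 → 130 → 65 → 196 → 98 → 49 → 148 → 74 → 37 → 112 → 56 → 28 → 14 → 7 → 22 → 11 → 34 → 17 → 52 → 26 → 13 → 40 → 20 → 10 → 5 → 16 → 8 → 4 → 2 → 1
Total steps = 42

42 steps


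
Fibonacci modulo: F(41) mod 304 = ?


F(k) mod 304 for k=1..41:
1, 1, 2, 3, 5, 8, 13, 21, 34, 55, 89, 144, 233, 73, 2, 75, 77, 152, 229, 77, 2, 79, 81, 160, 241, 97, 34, 131, 165, 296, 157, 149, 2, 151, 153, 0, 153, 153, 2, 155, 157
F(41) mod 304 = 157


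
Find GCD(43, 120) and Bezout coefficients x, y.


Tabular extended Euclidean (each row: r = 43*s + 120*t):
r=43, s=1, t=0
r=120, s=0, t=1
q=0: r=43, s=1, t=0   [43*(1) + 120*(0) = 43]
q=2: r=34, s=-2, t=1   [43*(-2) + 120*(1) = 34]
q=1: r=9, s=3, t=-1   [43*(3) + 120*(-1) = 9]
q=3: r=7, s=-11, t=4   [43*(-11) + 120*(4) = 7]
q=1: r=2, s=14, t=-5   [43*(14) + 120*(-5) = 2]
q=3: r=1, s=-53, t=19   [43*(-53) + 120*(19) = 1]
q=2: r=0, s=120, t=-43   [43*(120) + 120*(-43) = 0]
GCD = 1; from the row with r=1: x=-53, y=19
Check: 43*(-53) + 120*(19) = -2279 + 2280 = 1

GCD = 1, x = -53, y = 19


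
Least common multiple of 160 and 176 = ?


GCD(160, 176) = 16
LCM = 160*176/16 = 28160/16 = 1760

LCM = 1760


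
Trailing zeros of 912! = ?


floor(912/5) = 182
floor(912/25) = 36
floor(912/125) = 7
floor(912/625) = 1
Total = 226

226 trailing zeros


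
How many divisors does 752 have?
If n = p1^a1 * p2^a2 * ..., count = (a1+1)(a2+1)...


752 = 2^4 × 47^1
d(752) = (4+1) × (1+1) = 10

10 divisors


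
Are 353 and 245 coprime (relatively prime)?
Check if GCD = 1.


Euclidean algorithm:
353 = 1 * 245 + 108
245 = 2 * 108 + 29
108 = 3 * 29 + 21
29 = 1 * 21 + 8
21 = 2 * 8 + 5
8 = 1 * 5 + 3
5 = 1 * 3 + 2
3 = 1 * 2 + 1
2 = 2 * 1 + 0
GCD(353, 245) = 1

Yes, coprime (GCD = 1)


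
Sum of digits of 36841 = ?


3 + 6 + 8 + 4 + 1 = 22


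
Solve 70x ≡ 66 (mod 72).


GCD(70, 72) = 2 divides 66
Divide: 35x ≡ 33 (mod 36)
x ≡ 3 (mod 36)


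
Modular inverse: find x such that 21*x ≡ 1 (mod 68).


Use the extended Euclidean algorithm on (68, 21); each row r = 68*s + 21*t:
r=68, s=1, t=0
r=21, s=0, t=1
q=3: r=5, s=1, t=-3   [68*(1) + 21*(-3) = 5]
q=4: r=1, s=-4, t=13   [68*(-4) + 21*(13) = 1]
q=5: r=0, s=21, t=-68   [68*(21) + 21*(-68) = 0]
GCD = 1 with t = 13, so 21*(13) ≡ 1 (mod 68)
Inverse = 13 mod 68 = 13
Check: 21 * 13 = 273 ≡ 1 (mod 68)

21^(-1) ≡ 13 (mod 68)


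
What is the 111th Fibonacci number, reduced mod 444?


F(k) mod 444 for k=1..111:
1, 1, 2, 3, 5, 8, 13, 21, 34, 55, 89, 144, 233, 377, 166, 99, 265, 364, 185, 105, 290, 395, 241, 192, 433, 181, 170, 351, 77, 428, 61, 45, 106, 151, 257, 408, 221, 185, 406, 147, 109, 256, 365, 177, 98, 275, 373, 204, 133, 337, 26, 363, 389, 308, 253, 117, 370, 43, 413, 12, 425, 437, 418, 411, 385, 352, 293, 201, 50, 251, 301, 108, 409, 73, 38, 111, 149, 260, 409, 225, 190, 415, 161, 132, 293, 425, 274, 255, 85, 340, 425, 321, 302, 179, 37, 216, 253, 25, 278, 303, 137, 440, 133, 129, 262, 391, 209, 156, 365, 77, 442
F(111) mod 444 = 442


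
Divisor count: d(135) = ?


135 = 3^3 × 5^1
d(135) = (3+1) × (1+1) = 8

8 divisors


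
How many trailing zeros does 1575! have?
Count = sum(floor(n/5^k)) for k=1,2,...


floor(1575/5) = 315
floor(1575/25) = 63
floor(1575/125) = 12
floor(1575/625) = 2
Total = 392

392 trailing zeros


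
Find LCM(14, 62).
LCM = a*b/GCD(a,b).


GCD(14, 62) = 2
LCM = 14*62/2 = 868/2 = 434

LCM = 434


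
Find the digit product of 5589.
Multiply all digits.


5 × 5 × 8 × 9 = 1800


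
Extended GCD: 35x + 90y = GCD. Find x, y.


Tabular extended Euclidean (each row: r = 35*s + 90*t):
r=35, s=1, t=0
r=90, s=0, t=1
q=0: r=35, s=1, t=0   [35*(1) + 90*(0) = 35]
q=2: r=20, s=-2, t=1   [35*(-2) + 90*(1) = 20]
q=1: r=15, s=3, t=-1   [35*(3) + 90*(-1) = 15]
q=1: r=5, s=-5, t=2   [35*(-5) + 90*(2) = 5]
q=3: r=0, s=18, t=-7   [35*(18) + 90*(-7) = 0]
GCD = 5; from the row with r=5: x=-5, y=2
Check: 35*(-5) + 90*(2) = -175 + 180 = 5

GCD = 5, x = -5, y = 2


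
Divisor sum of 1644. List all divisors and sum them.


Divisors of 1644: 1, 2, 3, 4, 6, 12, 137, 274, 411, 548, 822, 1644
Sum = 1 + 2 + 3 + 4 + 6 + 12 + 137 + 274 + 411 + 548 + 822 + 1644 = 3864

σ(1644) = 3864
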